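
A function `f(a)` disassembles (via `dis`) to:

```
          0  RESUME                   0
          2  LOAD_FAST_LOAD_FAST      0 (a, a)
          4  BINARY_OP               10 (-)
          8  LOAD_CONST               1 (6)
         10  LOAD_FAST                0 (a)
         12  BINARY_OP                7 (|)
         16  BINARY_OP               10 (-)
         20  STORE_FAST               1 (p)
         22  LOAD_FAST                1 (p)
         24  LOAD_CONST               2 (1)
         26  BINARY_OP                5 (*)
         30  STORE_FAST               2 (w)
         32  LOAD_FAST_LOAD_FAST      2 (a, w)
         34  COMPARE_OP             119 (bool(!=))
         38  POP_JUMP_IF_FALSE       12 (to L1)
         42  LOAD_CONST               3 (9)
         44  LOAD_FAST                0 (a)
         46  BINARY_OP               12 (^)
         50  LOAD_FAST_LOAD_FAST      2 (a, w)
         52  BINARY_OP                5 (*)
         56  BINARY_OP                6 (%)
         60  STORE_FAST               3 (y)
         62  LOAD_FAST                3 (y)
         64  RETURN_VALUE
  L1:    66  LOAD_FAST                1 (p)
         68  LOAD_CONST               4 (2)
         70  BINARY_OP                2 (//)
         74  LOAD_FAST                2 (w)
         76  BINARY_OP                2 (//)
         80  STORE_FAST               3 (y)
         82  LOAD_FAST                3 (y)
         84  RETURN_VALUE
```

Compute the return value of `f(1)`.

-6

LOAD_FAST_LOAD_FAST a,a → push 1,1. Stack: [1, 1]
BINARY_OP - → 1 - 1 = 0. Stack: [0]
LOAD_CONST → push 6. Stack: [0, 6]
LOAD_FAST a → push 1. Stack: [0, 6, 1]
BINARY_OP | → 6 | 1 = 7. Stack: [0, 7]
BINARY_OP - → 0 - 7 = -7. Stack: [-7]
STORE_FAST p → p=-7. Stack: []
LOAD_FAST p → push -7. Stack: [-7]
LOAD_CONST → push 1. Stack: [-7, 1]
BINARY_OP * → -7 * 1 = -7. Stack: [-7]
STORE_FAST w → w=-7. Stack: []
LOAD_FAST_LOAD_FAST a,w → push 1,-7. Stack: [1, -7]
COMPARE_OP bool(!=) → 1 vs -7 = True. Stack: [True]
POP_JUMP_IF_FALSE → pop True; no jump. Stack: []
LOAD_CONST → push 9. Stack: [9]
LOAD_FAST a → push 1. Stack: [9, 1]
BINARY_OP ^ → 9 ^ 1 = 8. Stack: [8]
LOAD_FAST_LOAD_FAST a,w → push 1,-7. Stack: [8, 1, -7]
BINARY_OP * → 1 * -7 = -7. Stack: [8, -7]
BINARY_OP % → 8 % -7 = -6. Stack: [-6]
STORE_FAST y → y=-6. Stack: []
LOAD_FAST y → push -6. Stack: [-6]
RETURN_VALUE → return -6.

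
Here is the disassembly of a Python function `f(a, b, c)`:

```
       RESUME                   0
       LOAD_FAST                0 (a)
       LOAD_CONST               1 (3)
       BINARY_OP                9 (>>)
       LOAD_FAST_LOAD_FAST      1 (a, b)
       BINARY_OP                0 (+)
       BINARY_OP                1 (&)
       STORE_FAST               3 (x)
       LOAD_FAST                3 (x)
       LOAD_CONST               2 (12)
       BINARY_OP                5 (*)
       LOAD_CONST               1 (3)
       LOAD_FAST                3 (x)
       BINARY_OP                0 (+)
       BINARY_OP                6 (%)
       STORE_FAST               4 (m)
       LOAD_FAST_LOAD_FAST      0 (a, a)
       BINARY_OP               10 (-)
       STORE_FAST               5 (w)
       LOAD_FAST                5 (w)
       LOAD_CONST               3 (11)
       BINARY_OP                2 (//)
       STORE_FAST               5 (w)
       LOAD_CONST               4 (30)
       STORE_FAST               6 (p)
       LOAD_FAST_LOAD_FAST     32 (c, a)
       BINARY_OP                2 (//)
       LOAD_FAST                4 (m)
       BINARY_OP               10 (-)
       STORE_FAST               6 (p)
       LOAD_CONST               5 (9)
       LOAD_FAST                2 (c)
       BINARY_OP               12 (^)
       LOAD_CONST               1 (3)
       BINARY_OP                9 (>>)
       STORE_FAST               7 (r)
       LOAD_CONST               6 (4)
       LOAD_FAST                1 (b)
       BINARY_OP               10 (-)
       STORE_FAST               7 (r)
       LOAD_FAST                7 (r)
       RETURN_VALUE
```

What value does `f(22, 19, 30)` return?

-15

LOAD_FAST a → push 22. Stack: [22]
LOAD_CONST → push 3. Stack: [22, 3]
BINARY_OP >> → 22 >> 3 = 2. Stack: [2]
LOAD_FAST_LOAD_FAST a,b → push 22,19. Stack: [2, 22, 19]
BINARY_OP + → 22 + 19 = 41. Stack: [2, 41]
BINARY_OP & → 2 & 41 = 0. Stack: [0]
STORE_FAST x → x=0. Stack: []
LOAD_FAST x → push 0. Stack: [0]
LOAD_CONST → push 12. Stack: [0, 12]
BINARY_OP * → 0 * 12 = 0. Stack: [0]
LOAD_CONST → push 3. Stack: [0, 3]
LOAD_FAST x → push 0. Stack: [0, 3, 0]
BINARY_OP + → 3 + 0 = 3. Stack: [0, 3]
BINARY_OP % → 0 % 3 = 0. Stack: [0]
STORE_FAST m → m=0. Stack: []
LOAD_FAST_LOAD_FAST a,a → push 22,22. Stack: [22, 22]
BINARY_OP - → 22 - 22 = 0. Stack: [0]
STORE_FAST w → w=0. Stack: []
LOAD_FAST w → push 0. Stack: [0]
LOAD_CONST → push 11. Stack: [0, 11]
BINARY_OP // → 0 // 11 = 0. Stack: [0]
STORE_FAST w → w=0. Stack: []
LOAD_CONST → push 30. Stack: [30]
STORE_FAST p → p=30. Stack: []
LOAD_FAST_LOAD_FAST c,a → push 30,22. Stack: [30, 22]
BINARY_OP // → 30 // 22 = 1. Stack: [1]
LOAD_FAST m → push 0. Stack: [1, 0]
BINARY_OP - → 1 - 0 = 1. Stack: [1]
STORE_FAST p → p=1. Stack: []
LOAD_CONST → push 9. Stack: [9]
LOAD_FAST c → push 30. Stack: [9, 30]
BINARY_OP ^ → 9 ^ 30 = 23. Stack: [23]
LOAD_CONST → push 3. Stack: [23, 3]
BINARY_OP >> → 23 >> 3 = 2. Stack: [2]
STORE_FAST r → r=2. Stack: []
LOAD_CONST → push 4. Stack: [4]
LOAD_FAST b → push 19. Stack: [4, 19]
BINARY_OP - → 4 - 19 = -15. Stack: [-15]
STORE_FAST r → r=-15. Stack: []
LOAD_FAST r → push -15. Stack: [-15]
RETURN_VALUE → return -15.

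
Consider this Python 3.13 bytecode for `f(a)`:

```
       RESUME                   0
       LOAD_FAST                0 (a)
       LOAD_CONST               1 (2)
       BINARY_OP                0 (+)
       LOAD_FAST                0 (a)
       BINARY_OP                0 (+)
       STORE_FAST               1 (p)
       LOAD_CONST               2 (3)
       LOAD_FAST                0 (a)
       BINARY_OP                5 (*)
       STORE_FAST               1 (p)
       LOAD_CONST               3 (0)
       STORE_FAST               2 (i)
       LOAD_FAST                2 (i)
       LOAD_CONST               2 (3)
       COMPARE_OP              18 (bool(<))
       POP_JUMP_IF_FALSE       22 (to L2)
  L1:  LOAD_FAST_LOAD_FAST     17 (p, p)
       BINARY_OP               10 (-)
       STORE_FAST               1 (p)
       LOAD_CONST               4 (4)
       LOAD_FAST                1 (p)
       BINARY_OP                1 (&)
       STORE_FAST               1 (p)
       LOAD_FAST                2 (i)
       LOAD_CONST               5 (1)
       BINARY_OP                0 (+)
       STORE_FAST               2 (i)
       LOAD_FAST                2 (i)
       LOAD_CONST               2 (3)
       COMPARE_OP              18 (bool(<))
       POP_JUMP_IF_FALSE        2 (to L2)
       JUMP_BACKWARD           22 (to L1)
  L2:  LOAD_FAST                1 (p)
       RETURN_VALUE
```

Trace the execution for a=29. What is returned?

0

LOAD_FAST a → push 29. Stack: [29]
LOAD_CONST → push 2. Stack: [29, 2]
BINARY_OP + → 29 + 2 = 31. Stack: [31]
LOAD_FAST a → push 29. Stack: [31, 29]
BINARY_OP + → 31 + 29 = 60. Stack: [60]
STORE_FAST p → p=60. Stack: []
LOAD_CONST → push 3. Stack: [3]
LOAD_FAST a → push 29. Stack: [3, 29]
BINARY_OP * → 3 * 29 = 87. Stack: [87]
STORE_FAST p → p=87. Stack: []
LOAD_CONST → push 0. Stack: [0]
STORE_FAST i → i=0. Stack: []
LOAD_FAST i → push 0. Stack: [0]
LOAD_CONST → push 3. Stack: [0, 3]
COMPARE_OP bool(<) → 0 vs 3 = True. Stack: [True]
POP_JUMP_IF_FALSE → pop True; no jump. Stack: []
LOAD_FAST_LOAD_FAST p,p → push 87,87. Stack: [87, 87]
BINARY_OP - → 87 - 87 = 0. Stack: [0]
STORE_FAST p → p=0. Stack: []
LOAD_CONST → push 4. Stack: [4]
LOAD_FAST p → push 0. Stack: [4, 0]
BINARY_OP & → 4 & 0 = 0. Stack: [0]
STORE_FAST p → p=0. Stack: []
LOAD_FAST i → push 0. Stack: [0]
LOAD_CONST → push 1. Stack: [0, 1]
BINARY_OP + → 0 + 1 = 1. Stack: [1]
STORE_FAST i → i=1. Stack: []
LOAD_FAST i → push 1. Stack: [1]
LOAD_CONST → push 3. Stack: [1, 3]
COMPARE_OP bool(<) → 1 vs 3 = True. Stack: [True]
POP_JUMP_IF_FALSE → pop True; no jump. Stack: []
LOAD_FAST_LOAD_FAST p,p → push 0,0. Stack: [0, 0]
BINARY_OP - → 0 - 0 = 0. Stack: [0]
STORE_FAST p → p=0. Stack: []
LOAD_CONST → push 4. Stack: [4]
LOAD_FAST p → push 0. Stack: [4, 0]
BINARY_OP & → 4 & 0 = 0. Stack: [0]
STORE_FAST p → p=0. Stack: []
LOAD_FAST i → push 1. Stack: [1]
LOAD_CONST → push 1. Stack: [1, 1]
BINARY_OP + → 1 + 1 = 2. Stack: [2]
STORE_FAST i → i=2. Stack: []
LOAD_FAST i → push 2. Stack: [2]
LOAD_CONST → push 3. Stack: [2, 3]
COMPARE_OP bool(<) → 2 vs 3 = True. Stack: [True]
POP_JUMP_IF_FALSE → pop True; no jump. Stack: []
LOAD_FAST_LOAD_FAST p,p → push 0,0. Stack: [0, 0]
BINARY_OP - → 0 - 0 = 0. Stack: [0]
STORE_FAST p → p=0. Stack: []
LOAD_CONST → push 4. Stack: [4]
LOAD_FAST p → push 0. Stack: [4, 0]
BINARY_OP & → 4 & 0 = 0. Stack: [0]
STORE_FAST p → p=0. Stack: []
LOAD_FAST i → push 2. Stack: [2]
LOAD_CONST → push 1. Stack: [2, 1]
BINARY_OP + → 2 + 1 = 3. Stack: [3]
STORE_FAST i → i=3. Stack: []
LOAD_FAST i → push 3. Stack: [3]
LOAD_CONST → push 3. Stack: [3, 3]
COMPARE_OP bool(<) → 3 vs 3 = False. Stack: [False]
POP_JUMP_IF_FALSE → pop False; jump. Stack: []
LOAD_FAST p → push 0. Stack: [0]
RETURN_VALUE → return 0.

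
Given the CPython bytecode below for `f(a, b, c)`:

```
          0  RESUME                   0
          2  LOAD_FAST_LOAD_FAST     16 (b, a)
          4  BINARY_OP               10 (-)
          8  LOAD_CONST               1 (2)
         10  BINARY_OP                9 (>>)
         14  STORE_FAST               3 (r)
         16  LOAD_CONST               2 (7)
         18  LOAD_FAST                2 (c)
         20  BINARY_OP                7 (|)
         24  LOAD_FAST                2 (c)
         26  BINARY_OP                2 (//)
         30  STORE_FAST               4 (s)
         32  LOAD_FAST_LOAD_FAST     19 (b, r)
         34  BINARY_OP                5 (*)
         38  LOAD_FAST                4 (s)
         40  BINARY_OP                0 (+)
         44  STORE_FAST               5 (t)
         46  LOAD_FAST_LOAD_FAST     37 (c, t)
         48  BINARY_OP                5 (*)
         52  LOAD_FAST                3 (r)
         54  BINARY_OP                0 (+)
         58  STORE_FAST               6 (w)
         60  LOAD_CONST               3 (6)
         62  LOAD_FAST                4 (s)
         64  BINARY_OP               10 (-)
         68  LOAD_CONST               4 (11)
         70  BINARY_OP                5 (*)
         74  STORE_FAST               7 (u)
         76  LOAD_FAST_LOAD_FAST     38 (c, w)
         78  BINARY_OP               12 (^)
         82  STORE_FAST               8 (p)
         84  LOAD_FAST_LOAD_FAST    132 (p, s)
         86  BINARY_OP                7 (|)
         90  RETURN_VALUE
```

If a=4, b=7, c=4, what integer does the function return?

1

LOAD_FAST_LOAD_FAST b,a → push 7,4. Stack: [7, 4]
BINARY_OP - → 7 - 4 = 3. Stack: [3]
LOAD_CONST → push 2. Stack: [3, 2]
BINARY_OP >> → 3 >> 2 = 0. Stack: [0]
STORE_FAST r → r=0. Stack: []
LOAD_CONST → push 7. Stack: [7]
LOAD_FAST c → push 4. Stack: [7, 4]
BINARY_OP | → 7 | 4 = 7. Stack: [7]
LOAD_FAST c → push 4. Stack: [7, 4]
BINARY_OP // → 7 // 4 = 1. Stack: [1]
STORE_FAST s → s=1. Stack: []
LOAD_FAST_LOAD_FAST b,r → push 7,0. Stack: [7, 0]
BINARY_OP * → 7 * 0 = 0. Stack: [0]
LOAD_FAST s → push 1. Stack: [0, 1]
BINARY_OP + → 0 + 1 = 1. Stack: [1]
STORE_FAST t → t=1. Stack: []
LOAD_FAST_LOAD_FAST c,t → push 4,1. Stack: [4, 1]
BINARY_OP * → 4 * 1 = 4. Stack: [4]
LOAD_FAST r → push 0. Stack: [4, 0]
BINARY_OP + → 4 + 0 = 4. Stack: [4]
STORE_FAST w → w=4. Stack: []
LOAD_CONST → push 6. Stack: [6]
LOAD_FAST s → push 1. Stack: [6, 1]
BINARY_OP - → 6 - 1 = 5. Stack: [5]
LOAD_CONST → push 11. Stack: [5, 11]
BINARY_OP * → 5 * 11 = 55. Stack: [55]
STORE_FAST u → u=55. Stack: []
LOAD_FAST_LOAD_FAST c,w → push 4,4. Stack: [4, 4]
BINARY_OP ^ → 4 ^ 4 = 0. Stack: [0]
STORE_FAST p → p=0. Stack: []
LOAD_FAST_LOAD_FAST p,s → push 0,1. Stack: [0, 1]
BINARY_OP | → 0 | 1 = 1. Stack: [1]
RETURN_VALUE → return 1.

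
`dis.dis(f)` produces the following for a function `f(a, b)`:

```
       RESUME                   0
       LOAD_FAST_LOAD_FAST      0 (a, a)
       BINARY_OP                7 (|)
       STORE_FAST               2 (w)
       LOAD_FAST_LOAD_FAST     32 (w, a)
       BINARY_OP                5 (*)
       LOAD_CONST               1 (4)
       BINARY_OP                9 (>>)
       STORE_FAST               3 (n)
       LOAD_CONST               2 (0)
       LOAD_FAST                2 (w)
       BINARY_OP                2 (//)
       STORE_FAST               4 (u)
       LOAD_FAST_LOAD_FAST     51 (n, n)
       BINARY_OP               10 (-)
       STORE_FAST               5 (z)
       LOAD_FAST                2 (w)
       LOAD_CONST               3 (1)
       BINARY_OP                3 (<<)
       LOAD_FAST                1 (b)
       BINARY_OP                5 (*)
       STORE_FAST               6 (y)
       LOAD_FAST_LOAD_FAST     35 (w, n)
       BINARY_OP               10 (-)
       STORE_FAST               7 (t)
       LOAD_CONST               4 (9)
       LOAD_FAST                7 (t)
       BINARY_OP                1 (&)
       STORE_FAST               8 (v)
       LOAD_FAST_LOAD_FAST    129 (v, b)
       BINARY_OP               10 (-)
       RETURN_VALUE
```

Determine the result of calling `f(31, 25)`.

-24

LOAD_FAST_LOAD_FAST a,a → push 31,31. Stack: [31, 31]
BINARY_OP | → 31 | 31 = 31. Stack: [31]
STORE_FAST w → w=31. Stack: []
LOAD_FAST_LOAD_FAST w,a → push 31,31. Stack: [31, 31]
BINARY_OP * → 31 * 31 = 961. Stack: [961]
LOAD_CONST → push 4. Stack: [961, 4]
BINARY_OP >> → 961 >> 4 = 60. Stack: [60]
STORE_FAST n → n=60. Stack: []
LOAD_CONST → push 0. Stack: [0]
LOAD_FAST w → push 31. Stack: [0, 31]
BINARY_OP // → 0 // 31 = 0. Stack: [0]
STORE_FAST u → u=0. Stack: []
LOAD_FAST_LOAD_FAST n,n → push 60,60. Stack: [60, 60]
BINARY_OP - → 60 - 60 = 0. Stack: [0]
STORE_FAST z → z=0. Stack: []
LOAD_FAST w → push 31. Stack: [31]
LOAD_CONST → push 1. Stack: [31, 1]
BINARY_OP << → 31 << 1 = 62. Stack: [62]
LOAD_FAST b → push 25. Stack: [62, 25]
BINARY_OP * → 62 * 25 = 1550. Stack: [1550]
STORE_FAST y → y=1550. Stack: []
LOAD_FAST_LOAD_FAST w,n → push 31,60. Stack: [31, 60]
BINARY_OP - → 31 - 60 = -29. Stack: [-29]
STORE_FAST t → t=-29. Stack: []
LOAD_CONST → push 9. Stack: [9]
LOAD_FAST t → push -29. Stack: [9, -29]
BINARY_OP & → 9 & -29 = 1. Stack: [1]
STORE_FAST v → v=1. Stack: []
LOAD_FAST_LOAD_FAST v,b → push 1,25. Stack: [1, 25]
BINARY_OP - → 1 - 25 = -24. Stack: [-24]
RETURN_VALUE → return -24.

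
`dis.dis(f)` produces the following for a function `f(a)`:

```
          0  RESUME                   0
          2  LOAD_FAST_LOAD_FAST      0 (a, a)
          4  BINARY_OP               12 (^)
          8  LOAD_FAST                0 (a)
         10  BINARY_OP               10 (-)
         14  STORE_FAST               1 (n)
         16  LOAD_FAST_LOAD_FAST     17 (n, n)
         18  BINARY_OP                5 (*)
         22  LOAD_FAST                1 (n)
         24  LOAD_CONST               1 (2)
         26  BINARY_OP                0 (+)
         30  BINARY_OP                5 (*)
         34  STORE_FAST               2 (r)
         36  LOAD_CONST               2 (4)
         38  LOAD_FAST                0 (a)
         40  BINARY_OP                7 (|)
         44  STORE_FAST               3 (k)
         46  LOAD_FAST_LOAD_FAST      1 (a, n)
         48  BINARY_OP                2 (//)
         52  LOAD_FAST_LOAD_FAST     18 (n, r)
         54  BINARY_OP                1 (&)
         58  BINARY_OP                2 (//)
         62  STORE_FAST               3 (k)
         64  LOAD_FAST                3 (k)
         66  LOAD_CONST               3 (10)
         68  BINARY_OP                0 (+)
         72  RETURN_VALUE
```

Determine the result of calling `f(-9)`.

LOAD_FAST_LOAD_FAST a,a → push -9,-9. Stack: [-9, -9]
BINARY_OP ^ → -9 ^ -9 = 0. Stack: [0]
LOAD_FAST a → push -9. Stack: [0, -9]
BINARY_OP - → 0 - -9 = 9. Stack: [9]
STORE_FAST n → n=9. Stack: []
LOAD_FAST_LOAD_FAST n,n → push 9,9. Stack: [9, 9]
BINARY_OP * → 9 * 9 = 81. Stack: [81]
LOAD_FAST n → push 9. Stack: [81, 9]
LOAD_CONST → push 2. Stack: [81, 9, 2]
BINARY_OP + → 9 + 2 = 11. Stack: [81, 11]
BINARY_OP * → 81 * 11 = 891. Stack: [891]
STORE_FAST r → r=891. Stack: []
LOAD_CONST → push 4. Stack: [4]
LOAD_FAST a → push -9. Stack: [4, -9]
BINARY_OP | → 4 | -9 = -9. Stack: [-9]
STORE_FAST k → k=-9. Stack: []
LOAD_FAST_LOAD_FAST a,n → push -9,9. Stack: [-9, 9]
BINARY_OP // → -9 // 9 = -1. Stack: [-1]
LOAD_FAST_LOAD_FAST n,r → push 9,891. Stack: [-1, 9, 891]
BINARY_OP & → 9 & 891 = 9. Stack: [-1, 9]
BINARY_OP // → -1 // 9 = -1. Stack: [-1]
STORE_FAST k → k=-1. Stack: []
LOAD_FAST k → push -1. Stack: [-1]
LOAD_CONST → push 10. Stack: [-1, 10]
BINARY_OP + → -1 + 10 = 9. Stack: [9]
RETURN_VALUE → return 9.

9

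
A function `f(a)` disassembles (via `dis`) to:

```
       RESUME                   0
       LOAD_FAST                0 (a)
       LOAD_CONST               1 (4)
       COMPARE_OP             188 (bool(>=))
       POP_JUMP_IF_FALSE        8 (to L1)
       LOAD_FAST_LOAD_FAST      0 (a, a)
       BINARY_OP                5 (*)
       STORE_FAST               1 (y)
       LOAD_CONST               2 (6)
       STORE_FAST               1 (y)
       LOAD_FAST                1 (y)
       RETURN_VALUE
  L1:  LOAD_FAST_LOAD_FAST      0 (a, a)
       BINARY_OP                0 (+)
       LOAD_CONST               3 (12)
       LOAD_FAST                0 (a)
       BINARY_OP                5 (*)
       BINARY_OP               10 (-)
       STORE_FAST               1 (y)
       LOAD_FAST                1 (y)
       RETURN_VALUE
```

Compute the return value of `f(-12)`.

LOAD_FAST a → push -12. Stack: [-12]
LOAD_CONST → push 4. Stack: [-12, 4]
COMPARE_OP bool(>=) → -12 vs 4 = False. Stack: [False]
POP_JUMP_IF_FALSE → pop False; jump. Stack: []
LOAD_FAST_LOAD_FAST a,a → push -12,-12. Stack: [-12, -12]
BINARY_OP + → -12 + -12 = -24. Stack: [-24]
LOAD_CONST → push 12. Stack: [-24, 12]
LOAD_FAST a → push -12. Stack: [-24, 12, -12]
BINARY_OP * → 12 * -12 = -144. Stack: [-24, -144]
BINARY_OP - → -24 - -144 = 120. Stack: [120]
STORE_FAST y → y=120. Stack: []
LOAD_FAST y → push 120. Stack: [120]
RETURN_VALUE → return 120.

120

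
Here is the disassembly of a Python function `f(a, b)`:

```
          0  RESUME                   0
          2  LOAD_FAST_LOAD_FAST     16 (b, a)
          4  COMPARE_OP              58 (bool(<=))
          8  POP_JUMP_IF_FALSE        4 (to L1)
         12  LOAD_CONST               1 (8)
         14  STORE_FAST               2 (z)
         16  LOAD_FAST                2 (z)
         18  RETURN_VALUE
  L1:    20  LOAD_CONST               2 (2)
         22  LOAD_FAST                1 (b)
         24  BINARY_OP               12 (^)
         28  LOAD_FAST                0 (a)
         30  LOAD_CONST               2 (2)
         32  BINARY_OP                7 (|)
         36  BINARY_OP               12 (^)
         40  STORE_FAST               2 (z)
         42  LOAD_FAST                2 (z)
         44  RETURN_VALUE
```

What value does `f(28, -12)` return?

8

LOAD_FAST_LOAD_FAST b,a → push -12,28. Stack: [-12, 28]
COMPARE_OP bool(<=) → -12 vs 28 = True. Stack: [True]
POP_JUMP_IF_FALSE → pop True; no jump. Stack: []
LOAD_CONST → push 8. Stack: [8]
STORE_FAST z → z=8. Stack: []
LOAD_FAST z → push 8. Stack: [8]
RETURN_VALUE → return 8.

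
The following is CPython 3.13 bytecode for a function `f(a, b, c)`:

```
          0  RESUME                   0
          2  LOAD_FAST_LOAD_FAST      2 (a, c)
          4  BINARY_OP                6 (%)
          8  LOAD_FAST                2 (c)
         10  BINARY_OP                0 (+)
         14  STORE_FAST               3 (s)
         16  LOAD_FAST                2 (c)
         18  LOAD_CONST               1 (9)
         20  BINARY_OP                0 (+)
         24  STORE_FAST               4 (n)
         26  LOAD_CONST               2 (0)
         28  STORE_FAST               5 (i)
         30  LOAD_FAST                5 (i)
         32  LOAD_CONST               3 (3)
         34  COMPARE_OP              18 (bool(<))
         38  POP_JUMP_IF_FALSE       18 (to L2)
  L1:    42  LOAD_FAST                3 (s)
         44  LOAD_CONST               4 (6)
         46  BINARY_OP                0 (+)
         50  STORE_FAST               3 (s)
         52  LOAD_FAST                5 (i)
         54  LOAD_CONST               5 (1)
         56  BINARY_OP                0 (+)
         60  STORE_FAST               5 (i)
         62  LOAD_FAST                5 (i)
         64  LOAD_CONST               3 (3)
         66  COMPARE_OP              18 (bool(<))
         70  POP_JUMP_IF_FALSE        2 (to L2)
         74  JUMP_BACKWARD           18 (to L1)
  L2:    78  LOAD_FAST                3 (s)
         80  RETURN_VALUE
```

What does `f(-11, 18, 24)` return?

LOAD_FAST_LOAD_FAST a,c → push -11,24. Stack: [-11, 24]
BINARY_OP % → -11 % 24 = 13. Stack: [13]
LOAD_FAST c → push 24. Stack: [13, 24]
BINARY_OP + → 13 + 24 = 37. Stack: [37]
STORE_FAST s → s=37. Stack: []
LOAD_FAST c → push 24. Stack: [24]
LOAD_CONST → push 9. Stack: [24, 9]
BINARY_OP + → 24 + 9 = 33. Stack: [33]
STORE_FAST n → n=33. Stack: []
LOAD_CONST → push 0. Stack: [0]
STORE_FAST i → i=0. Stack: []
LOAD_FAST i → push 0. Stack: [0]
LOAD_CONST → push 3. Stack: [0, 3]
COMPARE_OP bool(<) → 0 vs 3 = True. Stack: [True]
POP_JUMP_IF_FALSE → pop True; no jump. Stack: []
LOAD_FAST s → push 37. Stack: [37]
LOAD_CONST → push 6. Stack: [37, 6]
BINARY_OP + → 37 + 6 = 43. Stack: [43]
STORE_FAST s → s=43. Stack: []
LOAD_FAST i → push 0. Stack: [0]
LOAD_CONST → push 1. Stack: [0, 1]
BINARY_OP + → 0 + 1 = 1. Stack: [1]
STORE_FAST i → i=1. Stack: []
LOAD_FAST i → push 1. Stack: [1]
LOAD_CONST → push 3. Stack: [1, 3]
COMPARE_OP bool(<) → 1 vs 3 = True. Stack: [True]
POP_JUMP_IF_FALSE → pop True; no jump. Stack: []
LOAD_FAST s → push 43. Stack: [43]
LOAD_CONST → push 6. Stack: [43, 6]
BINARY_OP + → 43 + 6 = 49. Stack: [49]
STORE_FAST s → s=49. Stack: []
LOAD_FAST i → push 1. Stack: [1]
LOAD_CONST → push 1. Stack: [1, 1]
BINARY_OP + → 1 + 1 = 2. Stack: [2]
STORE_FAST i → i=2. Stack: []
LOAD_FAST i → push 2. Stack: [2]
LOAD_CONST → push 3. Stack: [2, 3]
COMPARE_OP bool(<) → 2 vs 3 = True. Stack: [True]
POP_JUMP_IF_FALSE → pop True; no jump. Stack: []
LOAD_FAST s → push 49. Stack: [49]
LOAD_CONST → push 6. Stack: [49, 6]
BINARY_OP + → 49 + 6 = 55. Stack: [55]
STORE_FAST s → s=55. Stack: []
LOAD_FAST i → push 2. Stack: [2]
LOAD_CONST → push 1. Stack: [2, 1]
BINARY_OP + → 2 + 1 = 3. Stack: [3]
STORE_FAST i → i=3. Stack: []
LOAD_FAST i → push 3. Stack: [3]
LOAD_CONST → push 3. Stack: [3, 3]
COMPARE_OP bool(<) → 3 vs 3 = False. Stack: [False]
POP_JUMP_IF_FALSE → pop False; jump. Stack: []
LOAD_FAST s → push 55. Stack: [55]
RETURN_VALUE → return 55.

55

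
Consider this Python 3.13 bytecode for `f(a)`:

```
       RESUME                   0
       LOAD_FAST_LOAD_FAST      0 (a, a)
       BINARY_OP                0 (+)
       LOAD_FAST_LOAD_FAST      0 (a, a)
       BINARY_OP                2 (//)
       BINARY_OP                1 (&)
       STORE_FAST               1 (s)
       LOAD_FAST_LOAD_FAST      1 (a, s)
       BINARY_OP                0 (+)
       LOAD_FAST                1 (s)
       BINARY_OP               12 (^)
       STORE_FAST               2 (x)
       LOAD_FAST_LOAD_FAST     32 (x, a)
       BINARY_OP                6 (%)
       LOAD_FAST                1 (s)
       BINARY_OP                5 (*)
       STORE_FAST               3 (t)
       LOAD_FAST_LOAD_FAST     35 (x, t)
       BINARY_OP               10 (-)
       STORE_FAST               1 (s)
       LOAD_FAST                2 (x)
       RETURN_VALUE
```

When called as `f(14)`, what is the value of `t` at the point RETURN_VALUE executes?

LOAD_FAST_LOAD_FAST a,a → push 14,14. Stack: [14, 14]
BINARY_OP + → 14 + 14 = 28. Stack: [28]
LOAD_FAST_LOAD_FAST a,a → push 14,14. Stack: [28, 14, 14]
BINARY_OP // → 14 // 14 = 1. Stack: [28, 1]
BINARY_OP & → 28 & 1 = 0. Stack: [0]
STORE_FAST s → s=0. Stack: []
LOAD_FAST_LOAD_FAST a,s → push 14,0. Stack: [14, 0]
BINARY_OP + → 14 + 0 = 14. Stack: [14]
LOAD_FAST s → push 0. Stack: [14, 0]
BINARY_OP ^ → 14 ^ 0 = 14. Stack: [14]
STORE_FAST x → x=14. Stack: []
LOAD_FAST_LOAD_FAST x,a → push 14,14. Stack: [14, 14]
BINARY_OP % → 14 % 14 = 0. Stack: [0]
LOAD_FAST s → push 0. Stack: [0, 0]
BINARY_OP * → 0 * 0 = 0. Stack: [0]
STORE_FAST t → t=0. Stack: []
LOAD_FAST_LOAD_FAST x,t → push 14,0. Stack: [14, 0]
BINARY_OP - → 14 - 0 = 14. Stack: [14]
STORE_FAST s → s=14. Stack: []
LOAD_FAST x → push 14. Stack: [14]
RETURN_VALUE → return 14.

0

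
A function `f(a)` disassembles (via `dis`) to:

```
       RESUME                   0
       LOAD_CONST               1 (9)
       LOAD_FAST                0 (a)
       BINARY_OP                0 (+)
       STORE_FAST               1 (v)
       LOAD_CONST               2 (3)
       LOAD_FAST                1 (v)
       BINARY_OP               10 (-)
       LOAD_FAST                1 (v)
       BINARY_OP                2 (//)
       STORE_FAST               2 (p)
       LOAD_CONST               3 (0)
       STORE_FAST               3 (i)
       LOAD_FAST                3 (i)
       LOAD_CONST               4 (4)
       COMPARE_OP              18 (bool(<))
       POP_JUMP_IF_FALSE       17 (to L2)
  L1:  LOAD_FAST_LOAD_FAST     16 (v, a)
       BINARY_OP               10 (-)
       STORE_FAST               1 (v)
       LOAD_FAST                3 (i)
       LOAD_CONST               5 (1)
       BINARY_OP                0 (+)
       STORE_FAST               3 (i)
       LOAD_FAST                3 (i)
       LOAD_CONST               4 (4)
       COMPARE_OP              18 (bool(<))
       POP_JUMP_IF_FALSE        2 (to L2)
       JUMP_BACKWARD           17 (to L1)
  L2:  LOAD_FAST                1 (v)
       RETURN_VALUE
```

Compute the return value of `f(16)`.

LOAD_CONST → push 9. Stack: [9]
LOAD_FAST a → push 16. Stack: [9, 16]
BINARY_OP + → 9 + 16 = 25. Stack: [25]
STORE_FAST v → v=25. Stack: []
LOAD_CONST → push 3. Stack: [3]
LOAD_FAST v → push 25. Stack: [3, 25]
BINARY_OP - → 3 - 25 = -22. Stack: [-22]
LOAD_FAST v → push 25. Stack: [-22, 25]
BINARY_OP // → -22 // 25 = -1. Stack: [-1]
STORE_FAST p → p=-1. Stack: []
LOAD_CONST → push 0. Stack: [0]
STORE_FAST i → i=0. Stack: []
LOAD_FAST i → push 0. Stack: [0]
LOAD_CONST → push 4. Stack: [0, 4]
COMPARE_OP bool(<) → 0 vs 4 = True. Stack: [True]
POP_JUMP_IF_FALSE → pop True; no jump. Stack: []
LOAD_FAST_LOAD_FAST v,a → push 25,16. Stack: [25, 16]
BINARY_OP - → 25 - 16 = 9. Stack: [9]
STORE_FAST v → v=9. Stack: []
LOAD_FAST i → push 0. Stack: [0]
LOAD_CONST → push 1. Stack: [0, 1]
BINARY_OP + → 0 + 1 = 1. Stack: [1]
STORE_FAST i → i=1. Stack: []
LOAD_FAST i → push 1. Stack: [1]
LOAD_CONST → push 4. Stack: [1, 4]
COMPARE_OP bool(<) → 1 vs 4 = True. Stack: [True]
POP_JUMP_IF_FALSE → pop True; no jump. Stack: []
LOAD_FAST_LOAD_FAST v,a → push 9,16. Stack: [9, 16]
BINARY_OP - → 9 - 16 = -7. Stack: [-7]
STORE_FAST v → v=-7. Stack: []
LOAD_FAST i → push 1. Stack: [1]
LOAD_CONST → push 1. Stack: [1, 1]
BINARY_OP + → 1 + 1 = 2. Stack: [2]
STORE_FAST i → i=2. Stack: []
LOAD_FAST i → push 2. Stack: [2]
LOAD_CONST → push 4. Stack: [2, 4]
COMPARE_OP bool(<) → 2 vs 4 = True. Stack: [True]
POP_JUMP_IF_FALSE → pop True; no jump. Stack: []
LOAD_FAST_LOAD_FAST v,a → push -7,16. Stack: [-7, 16]
BINARY_OP - → -7 - 16 = -23. Stack: [-23]
STORE_FAST v → v=-23. Stack: []
LOAD_FAST i → push 2. Stack: [2]
LOAD_CONST → push 1. Stack: [2, 1]
BINARY_OP + → 2 + 1 = 3. Stack: [3]
STORE_FAST i → i=3. Stack: []
LOAD_FAST i → push 3. Stack: [3]
LOAD_CONST → push 4. Stack: [3, 4]
COMPARE_OP bool(<) → 3 vs 4 = True. Stack: [True]
POP_JUMP_IF_FALSE → pop True; no jump. Stack: []
LOAD_FAST_LOAD_FAST v,a → push -23,16. Stack: [-23, 16]
BINARY_OP - → -23 - 16 = -39. Stack: [-39]
STORE_FAST v → v=-39. Stack: []
LOAD_FAST i → push 3. Stack: [3]
LOAD_CONST → push 1. Stack: [3, 1]
BINARY_OP + → 3 + 1 = 4. Stack: [4]
STORE_FAST i → i=4. Stack: []
LOAD_FAST i → push 4. Stack: [4]
LOAD_CONST → push 4. Stack: [4, 4]
COMPARE_OP bool(<) → 4 vs 4 = False. Stack: [False]
POP_JUMP_IF_FALSE → pop False; jump. Stack: []
LOAD_FAST v → push -39. Stack: [-39]
RETURN_VALUE → return -39.

-39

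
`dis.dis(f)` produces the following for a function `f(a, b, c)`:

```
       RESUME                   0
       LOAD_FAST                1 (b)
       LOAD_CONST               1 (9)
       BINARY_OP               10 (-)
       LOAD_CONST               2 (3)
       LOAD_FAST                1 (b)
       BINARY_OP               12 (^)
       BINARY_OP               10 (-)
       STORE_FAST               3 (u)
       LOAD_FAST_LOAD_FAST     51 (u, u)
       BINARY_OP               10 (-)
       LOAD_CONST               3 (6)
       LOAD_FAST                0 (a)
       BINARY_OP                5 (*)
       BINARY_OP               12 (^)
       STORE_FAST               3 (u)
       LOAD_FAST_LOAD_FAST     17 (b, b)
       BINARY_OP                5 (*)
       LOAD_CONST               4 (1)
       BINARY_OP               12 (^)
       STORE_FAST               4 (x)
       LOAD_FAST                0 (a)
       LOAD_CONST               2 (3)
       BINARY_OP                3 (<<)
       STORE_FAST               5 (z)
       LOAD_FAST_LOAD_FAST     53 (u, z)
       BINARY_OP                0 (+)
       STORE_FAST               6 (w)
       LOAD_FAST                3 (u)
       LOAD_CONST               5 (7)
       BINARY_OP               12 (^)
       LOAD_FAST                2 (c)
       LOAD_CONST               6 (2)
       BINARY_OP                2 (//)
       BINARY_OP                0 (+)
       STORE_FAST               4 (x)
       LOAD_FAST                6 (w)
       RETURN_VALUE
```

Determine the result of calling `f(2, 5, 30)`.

28

LOAD_FAST b → push 5. Stack: [5]
LOAD_CONST → push 9. Stack: [5, 9]
BINARY_OP - → 5 - 9 = -4. Stack: [-4]
LOAD_CONST → push 3. Stack: [-4, 3]
LOAD_FAST b → push 5. Stack: [-4, 3, 5]
BINARY_OP ^ → 3 ^ 5 = 6. Stack: [-4, 6]
BINARY_OP - → -4 - 6 = -10. Stack: [-10]
STORE_FAST u → u=-10. Stack: []
LOAD_FAST_LOAD_FAST u,u → push -10,-10. Stack: [-10, -10]
BINARY_OP - → -10 - -10 = 0. Stack: [0]
LOAD_CONST → push 6. Stack: [0, 6]
LOAD_FAST a → push 2. Stack: [0, 6, 2]
BINARY_OP * → 6 * 2 = 12. Stack: [0, 12]
BINARY_OP ^ → 0 ^ 12 = 12. Stack: [12]
STORE_FAST u → u=12. Stack: []
LOAD_FAST_LOAD_FAST b,b → push 5,5. Stack: [5, 5]
BINARY_OP * → 5 * 5 = 25. Stack: [25]
LOAD_CONST → push 1. Stack: [25, 1]
BINARY_OP ^ → 25 ^ 1 = 24. Stack: [24]
STORE_FAST x → x=24. Stack: []
LOAD_FAST a → push 2. Stack: [2]
LOAD_CONST → push 3. Stack: [2, 3]
BINARY_OP << → 2 << 3 = 16. Stack: [16]
STORE_FAST z → z=16. Stack: []
LOAD_FAST_LOAD_FAST u,z → push 12,16. Stack: [12, 16]
BINARY_OP + → 12 + 16 = 28. Stack: [28]
STORE_FAST w → w=28. Stack: []
LOAD_FAST u → push 12. Stack: [12]
LOAD_CONST → push 7. Stack: [12, 7]
BINARY_OP ^ → 12 ^ 7 = 11. Stack: [11]
LOAD_FAST c → push 30. Stack: [11, 30]
LOAD_CONST → push 2. Stack: [11, 30, 2]
BINARY_OP // → 30 // 2 = 15. Stack: [11, 15]
BINARY_OP + → 11 + 15 = 26. Stack: [26]
STORE_FAST x → x=26. Stack: []
LOAD_FAST w → push 28. Stack: [28]
RETURN_VALUE → return 28.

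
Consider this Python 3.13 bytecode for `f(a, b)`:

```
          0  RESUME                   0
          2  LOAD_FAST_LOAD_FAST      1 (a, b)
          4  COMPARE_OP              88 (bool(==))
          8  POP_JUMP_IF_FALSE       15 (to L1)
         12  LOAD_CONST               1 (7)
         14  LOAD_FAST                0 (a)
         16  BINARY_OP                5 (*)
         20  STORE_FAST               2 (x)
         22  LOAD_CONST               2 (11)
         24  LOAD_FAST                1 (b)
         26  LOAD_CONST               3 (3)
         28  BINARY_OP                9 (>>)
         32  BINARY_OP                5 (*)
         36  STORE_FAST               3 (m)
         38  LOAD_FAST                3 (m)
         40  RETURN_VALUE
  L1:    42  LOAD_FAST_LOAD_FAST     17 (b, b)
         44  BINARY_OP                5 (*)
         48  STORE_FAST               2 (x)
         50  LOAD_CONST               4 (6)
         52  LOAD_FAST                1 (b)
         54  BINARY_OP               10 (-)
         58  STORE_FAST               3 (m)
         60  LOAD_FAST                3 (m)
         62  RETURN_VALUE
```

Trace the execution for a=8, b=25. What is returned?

-19

LOAD_FAST_LOAD_FAST a,b → push 8,25. Stack: [8, 25]
COMPARE_OP bool(==) → 8 vs 25 = False. Stack: [False]
POP_JUMP_IF_FALSE → pop False; jump. Stack: []
LOAD_FAST_LOAD_FAST b,b → push 25,25. Stack: [25, 25]
BINARY_OP * → 25 * 25 = 625. Stack: [625]
STORE_FAST x → x=625. Stack: []
LOAD_CONST → push 6. Stack: [6]
LOAD_FAST b → push 25. Stack: [6, 25]
BINARY_OP - → 6 - 25 = -19. Stack: [-19]
STORE_FAST m → m=-19. Stack: []
LOAD_FAST m → push -19. Stack: [-19]
RETURN_VALUE → return -19.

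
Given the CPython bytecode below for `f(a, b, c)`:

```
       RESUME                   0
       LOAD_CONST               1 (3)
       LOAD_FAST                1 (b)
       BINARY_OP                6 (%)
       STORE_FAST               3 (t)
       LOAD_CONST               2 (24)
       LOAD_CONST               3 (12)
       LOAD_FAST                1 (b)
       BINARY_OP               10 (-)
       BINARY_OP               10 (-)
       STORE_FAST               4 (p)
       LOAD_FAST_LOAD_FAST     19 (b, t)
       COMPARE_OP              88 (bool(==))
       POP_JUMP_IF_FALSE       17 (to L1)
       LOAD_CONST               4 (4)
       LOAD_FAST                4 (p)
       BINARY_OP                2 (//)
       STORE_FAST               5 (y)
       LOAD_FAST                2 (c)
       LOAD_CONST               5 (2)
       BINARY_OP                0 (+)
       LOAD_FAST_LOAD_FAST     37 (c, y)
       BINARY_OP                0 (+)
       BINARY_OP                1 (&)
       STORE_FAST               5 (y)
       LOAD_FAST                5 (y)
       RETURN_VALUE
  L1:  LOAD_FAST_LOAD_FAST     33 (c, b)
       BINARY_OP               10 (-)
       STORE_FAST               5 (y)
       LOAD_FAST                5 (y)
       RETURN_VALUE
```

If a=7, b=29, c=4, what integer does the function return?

LOAD_CONST → push 3. Stack: [3]
LOAD_FAST b → push 29. Stack: [3, 29]
BINARY_OP % → 3 % 29 = 3. Stack: [3]
STORE_FAST t → t=3. Stack: []
LOAD_CONST → push 24. Stack: [24]
LOAD_CONST → push 12. Stack: [24, 12]
LOAD_FAST b → push 29. Stack: [24, 12, 29]
BINARY_OP - → 12 - 29 = -17. Stack: [24, -17]
BINARY_OP - → 24 - -17 = 41. Stack: [41]
STORE_FAST p → p=41. Stack: []
LOAD_FAST_LOAD_FAST b,t → push 29,3. Stack: [29, 3]
COMPARE_OP bool(==) → 29 vs 3 = False. Stack: [False]
POP_JUMP_IF_FALSE → pop False; jump. Stack: []
LOAD_FAST_LOAD_FAST c,b → push 4,29. Stack: [4, 29]
BINARY_OP - → 4 - 29 = -25. Stack: [-25]
STORE_FAST y → y=-25. Stack: []
LOAD_FAST y → push -25. Stack: [-25]
RETURN_VALUE → return -25.

-25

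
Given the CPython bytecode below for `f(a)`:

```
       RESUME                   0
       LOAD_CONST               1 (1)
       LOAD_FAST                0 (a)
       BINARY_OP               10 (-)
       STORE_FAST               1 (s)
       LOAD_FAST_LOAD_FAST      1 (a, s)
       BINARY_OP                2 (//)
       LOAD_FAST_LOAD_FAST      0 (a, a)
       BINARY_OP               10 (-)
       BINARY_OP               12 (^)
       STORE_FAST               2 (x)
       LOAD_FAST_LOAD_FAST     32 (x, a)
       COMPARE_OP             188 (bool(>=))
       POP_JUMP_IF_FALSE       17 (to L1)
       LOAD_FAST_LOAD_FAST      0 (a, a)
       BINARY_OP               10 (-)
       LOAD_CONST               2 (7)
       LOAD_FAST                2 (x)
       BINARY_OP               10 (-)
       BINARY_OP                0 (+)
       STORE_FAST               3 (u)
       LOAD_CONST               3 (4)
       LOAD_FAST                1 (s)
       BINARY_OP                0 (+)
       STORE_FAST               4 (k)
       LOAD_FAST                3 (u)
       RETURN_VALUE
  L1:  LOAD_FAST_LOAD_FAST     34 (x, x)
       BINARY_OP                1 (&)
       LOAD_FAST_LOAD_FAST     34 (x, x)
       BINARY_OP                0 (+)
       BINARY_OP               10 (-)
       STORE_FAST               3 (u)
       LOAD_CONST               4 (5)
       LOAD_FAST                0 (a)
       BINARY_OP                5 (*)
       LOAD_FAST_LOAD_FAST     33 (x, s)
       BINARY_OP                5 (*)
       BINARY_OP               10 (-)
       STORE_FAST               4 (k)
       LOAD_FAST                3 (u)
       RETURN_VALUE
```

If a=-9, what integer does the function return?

LOAD_CONST → push 1. Stack: [1]
LOAD_FAST a → push -9. Stack: [1, -9]
BINARY_OP - → 1 - -9 = 10. Stack: [10]
STORE_FAST s → s=10. Stack: []
LOAD_FAST_LOAD_FAST a,s → push -9,10. Stack: [-9, 10]
BINARY_OP // → -9 // 10 = -1. Stack: [-1]
LOAD_FAST_LOAD_FAST a,a → push -9,-9. Stack: [-1, -9, -9]
BINARY_OP - → -9 - -9 = 0. Stack: [-1, 0]
BINARY_OP ^ → -1 ^ 0 = -1. Stack: [-1]
STORE_FAST x → x=-1. Stack: []
LOAD_FAST_LOAD_FAST x,a → push -1,-9. Stack: [-1, -9]
COMPARE_OP bool(>=) → -1 vs -9 = True. Stack: [True]
POP_JUMP_IF_FALSE → pop True; no jump. Stack: []
LOAD_FAST_LOAD_FAST a,a → push -9,-9. Stack: [-9, -9]
BINARY_OP - → -9 - -9 = 0. Stack: [0]
LOAD_CONST → push 7. Stack: [0, 7]
LOAD_FAST x → push -1. Stack: [0, 7, -1]
BINARY_OP - → 7 - -1 = 8. Stack: [0, 8]
BINARY_OP + → 0 + 8 = 8. Stack: [8]
STORE_FAST u → u=8. Stack: []
LOAD_CONST → push 4. Stack: [4]
LOAD_FAST s → push 10. Stack: [4, 10]
BINARY_OP + → 4 + 10 = 14. Stack: [14]
STORE_FAST k → k=14. Stack: []
LOAD_FAST u → push 8. Stack: [8]
RETURN_VALUE → return 8.

8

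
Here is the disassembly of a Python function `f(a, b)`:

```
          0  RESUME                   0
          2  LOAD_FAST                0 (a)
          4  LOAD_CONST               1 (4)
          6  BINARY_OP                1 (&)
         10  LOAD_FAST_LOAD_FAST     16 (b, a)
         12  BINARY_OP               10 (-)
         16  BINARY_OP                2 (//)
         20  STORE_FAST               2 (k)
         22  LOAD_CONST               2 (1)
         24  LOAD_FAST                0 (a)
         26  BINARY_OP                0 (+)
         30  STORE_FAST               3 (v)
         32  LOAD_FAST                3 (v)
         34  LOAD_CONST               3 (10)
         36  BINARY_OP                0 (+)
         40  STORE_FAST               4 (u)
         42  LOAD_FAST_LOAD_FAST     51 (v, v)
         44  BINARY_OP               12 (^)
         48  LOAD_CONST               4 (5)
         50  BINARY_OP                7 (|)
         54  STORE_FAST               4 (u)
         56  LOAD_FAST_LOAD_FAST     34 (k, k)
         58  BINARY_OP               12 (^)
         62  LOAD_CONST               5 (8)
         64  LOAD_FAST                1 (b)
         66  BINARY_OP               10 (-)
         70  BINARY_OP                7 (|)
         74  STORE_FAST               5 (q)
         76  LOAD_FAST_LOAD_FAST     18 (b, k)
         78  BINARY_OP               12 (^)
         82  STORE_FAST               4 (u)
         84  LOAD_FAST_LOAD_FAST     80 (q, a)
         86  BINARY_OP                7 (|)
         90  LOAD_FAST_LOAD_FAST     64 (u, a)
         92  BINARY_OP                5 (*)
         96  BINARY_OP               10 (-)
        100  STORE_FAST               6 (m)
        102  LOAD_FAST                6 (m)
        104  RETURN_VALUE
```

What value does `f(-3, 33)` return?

LOAD_FAST a → push -3. Stack: [-3]
LOAD_CONST → push 4. Stack: [-3, 4]
BINARY_OP & → -3 & 4 = 4. Stack: [4]
LOAD_FAST_LOAD_FAST b,a → push 33,-3. Stack: [4, 33, -3]
BINARY_OP - → 33 - -3 = 36. Stack: [4, 36]
BINARY_OP // → 4 // 36 = 0. Stack: [0]
STORE_FAST k → k=0. Stack: []
LOAD_CONST → push 1. Stack: [1]
LOAD_FAST a → push -3. Stack: [1, -3]
BINARY_OP + → 1 + -3 = -2. Stack: [-2]
STORE_FAST v → v=-2. Stack: []
LOAD_FAST v → push -2. Stack: [-2]
LOAD_CONST → push 10. Stack: [-2, 10]
BINARY_OP + → -2 + 10 = 8. Stack: [8]
STORE_FAST u → u=8. Stack: []
LOAD_FAST_LOAD_FAST v,v → push -2,-2. Stack: [-2, -2]
BINARY_OP ^ → -2 ^ -2 = 0. Stack: [0]
LOAD_CONST → push 5. Stack: [0, 5]
BINARY_OP | → 0 | 5 = 5. Stack: [5]
STORE_FAST u → u=5. Stack: []
LOAD_FAST_LOAD_FAST k,k → push 0,0. Stack: [0, 0]
BINARY_OP ^ → 0 ^ 0 = 0. Stack: [0]
LOAD_CONST → push 8. Stack: [0, 8]
LOAD_FAST b → push 33. Stack: [0, 8, 33]
BINARY_OP - → 8 - 33 = -25. Stack: [0, -25]
BINARY_OP | → 0 | -25 = -25. Stack: [-25]
STORE_FAST q → q=-25. Stack: []
LOAD_FAST_LOAD_FAST b,k → push 33,0. Stack: [33, 0]
BINARY_OP ^ → 33 ^ 0 = 33. Stack: [33]
STORE_FAST u → u=33. Stack: []
LOAD_FAST_LOAD_FAST q,a → push -25,-3. Stack: [-25, -3]
BINARY_OP | → -25 | -3 = -1. Stack: [-1]
LOAD_FAST_LOAD_FAST u,a → push 33,-3. Stack: [-1, 33, -3]
BINARY_OP * → 33 * -3 = -99. Stack: [-1, -99]
BINARY_OP - → -1 - -99 = 98. Stack: [98]
STORE_FAST m → m=98. Stack: []
LOAD_FAST m → push 98. Stack: [98]
RETURN_VALUE → return 98.

98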